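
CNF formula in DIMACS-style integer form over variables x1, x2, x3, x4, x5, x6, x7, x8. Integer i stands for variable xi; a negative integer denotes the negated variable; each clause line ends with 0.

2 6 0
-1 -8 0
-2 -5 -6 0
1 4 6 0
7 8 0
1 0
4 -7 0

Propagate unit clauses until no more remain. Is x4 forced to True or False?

True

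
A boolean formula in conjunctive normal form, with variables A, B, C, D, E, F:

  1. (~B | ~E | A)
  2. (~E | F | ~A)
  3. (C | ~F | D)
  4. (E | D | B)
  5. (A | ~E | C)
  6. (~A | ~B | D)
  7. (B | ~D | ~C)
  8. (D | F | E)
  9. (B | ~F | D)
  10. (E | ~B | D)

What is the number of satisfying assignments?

Split on D, then B.
  D=1, B=1: C free; 5 ways for (A,E,F) × 2^1 = 10.
  D=1, B=0: 5 of the 16 assignments to (A,C,E,F) work.
  D=0, B=1: a clause becomes empty — 0.
  D=0, B=0: remaining (A,C,E,F) ∈ {(0,1,1,0)} — 1.
Total: 10 + 5 + 0 + 1 = 16.

16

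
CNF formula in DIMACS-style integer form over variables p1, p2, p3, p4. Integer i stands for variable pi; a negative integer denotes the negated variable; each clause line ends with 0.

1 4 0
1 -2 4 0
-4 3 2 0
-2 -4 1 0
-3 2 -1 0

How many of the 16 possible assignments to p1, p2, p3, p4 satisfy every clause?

6

Satisfying assignments:
  p1=0 p2=0 p3=1 p4=1
  p1=1 p2=0 p3=0 p4=0
  p1=1 p2=1 p3=0 p4=0
  p1=1 p2=1 p3=0 p4=1
  p1=1 p2=1 p3=1 p4=0
  p1=1 p2=1 p3=1 p4=1
Count: 6.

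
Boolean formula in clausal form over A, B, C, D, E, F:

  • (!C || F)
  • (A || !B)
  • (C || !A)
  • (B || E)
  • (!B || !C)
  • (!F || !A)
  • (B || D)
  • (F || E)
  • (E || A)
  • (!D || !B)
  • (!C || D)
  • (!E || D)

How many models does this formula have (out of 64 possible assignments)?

3

Satisfying assignments:
  A=F B=F C=F D=T E=T F=F
  A=F B=F C=F D=T E=T F=T
  A=F B=F C=T D=T E=T F=T
That's 3 in total.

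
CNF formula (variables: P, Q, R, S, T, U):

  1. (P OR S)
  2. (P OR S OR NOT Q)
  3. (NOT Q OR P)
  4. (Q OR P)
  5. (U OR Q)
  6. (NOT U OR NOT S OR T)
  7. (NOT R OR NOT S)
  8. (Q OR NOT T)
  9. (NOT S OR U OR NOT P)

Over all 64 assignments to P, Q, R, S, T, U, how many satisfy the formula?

11

Split on P, then Q.
  P=1, Q=1: 9 of the 16 assignments to (R,S,T,U) work.
  P=1, Q=0: remaining (R,S,T,U) ∈ {(0,0,0,1); (1,0,0,1)} — 2.
  P=0, Q=1: a clause becomes empty — 0.
  P=0, Q=0: a clause becomes empty — 0.
Total: 9 + 2 + 0 + 0 = 11.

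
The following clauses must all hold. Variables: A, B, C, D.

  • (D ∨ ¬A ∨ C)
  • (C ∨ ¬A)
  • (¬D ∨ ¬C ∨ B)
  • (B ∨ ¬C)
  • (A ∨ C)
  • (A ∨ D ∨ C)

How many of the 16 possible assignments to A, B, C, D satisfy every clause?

4

The models are:
  A=0 B=1 C=1 D=0
  A=0 B=1 C=1 D=1
  A=1 B=1 C=1 D=0
  A=1 B=1 C=1 D=1
That's 4 in total.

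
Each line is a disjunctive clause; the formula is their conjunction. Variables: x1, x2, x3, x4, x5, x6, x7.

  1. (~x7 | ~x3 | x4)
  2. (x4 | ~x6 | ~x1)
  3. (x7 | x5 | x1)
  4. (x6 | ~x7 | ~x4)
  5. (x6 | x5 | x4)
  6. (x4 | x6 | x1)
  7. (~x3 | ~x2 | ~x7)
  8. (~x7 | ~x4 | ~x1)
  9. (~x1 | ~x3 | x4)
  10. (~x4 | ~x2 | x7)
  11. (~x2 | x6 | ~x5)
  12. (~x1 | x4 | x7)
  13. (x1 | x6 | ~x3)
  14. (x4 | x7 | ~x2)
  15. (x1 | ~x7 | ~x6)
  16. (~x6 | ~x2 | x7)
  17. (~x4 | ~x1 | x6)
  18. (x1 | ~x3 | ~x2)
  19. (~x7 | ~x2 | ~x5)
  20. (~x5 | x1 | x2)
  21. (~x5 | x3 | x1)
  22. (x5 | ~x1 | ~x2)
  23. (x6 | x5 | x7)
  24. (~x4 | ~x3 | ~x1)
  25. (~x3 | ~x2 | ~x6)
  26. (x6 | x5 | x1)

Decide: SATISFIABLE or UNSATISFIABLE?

SATISFIABLE

Try x1 = True.
Set x2 = False and propagate.
The remaining clauses are satisfied by x3 = False, x4 = False, x5 = True, x6 = False, x7 = True.
So x1 = True, x2 = False, x3 = False, x4 = False, x5 = True, x6 = False, x7 = True is a satisfying assignment.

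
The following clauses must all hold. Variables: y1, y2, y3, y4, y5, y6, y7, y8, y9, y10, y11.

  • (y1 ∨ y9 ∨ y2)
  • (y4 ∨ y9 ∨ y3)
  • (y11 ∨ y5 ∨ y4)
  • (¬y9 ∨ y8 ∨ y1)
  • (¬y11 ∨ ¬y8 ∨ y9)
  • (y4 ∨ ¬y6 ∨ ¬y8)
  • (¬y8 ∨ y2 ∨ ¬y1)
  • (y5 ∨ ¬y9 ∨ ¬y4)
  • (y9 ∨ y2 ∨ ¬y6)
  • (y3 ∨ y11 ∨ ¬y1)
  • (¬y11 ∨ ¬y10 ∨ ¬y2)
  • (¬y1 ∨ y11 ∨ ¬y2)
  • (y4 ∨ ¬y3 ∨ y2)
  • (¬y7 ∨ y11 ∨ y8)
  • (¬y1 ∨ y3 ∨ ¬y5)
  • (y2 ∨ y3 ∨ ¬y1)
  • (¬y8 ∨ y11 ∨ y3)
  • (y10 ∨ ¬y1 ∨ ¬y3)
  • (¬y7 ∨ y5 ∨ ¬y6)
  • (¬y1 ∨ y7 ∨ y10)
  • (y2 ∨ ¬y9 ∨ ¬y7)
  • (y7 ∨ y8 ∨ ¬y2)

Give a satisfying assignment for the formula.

y1=F, y2=F, y3=F, y4=T, y5=T, y6=T, y7=F, y8=T, y9=T, y10=F, y11=T

Check each clause:
  1. (y2 ∨ y1 ∨ y9) — y9 is true.
  2. (y9 ∨ y4 ∨ y3) — y9 is true.
  3. (y5 ∨ y4 ∨ y11) — y11 is true.
  4. (¬y9 ∨ y8 ∨ y1) — y8 is true.
  5. (¬y11 ∨ y9 ∨ ¬y8) — y9 is true.
  6. (¬y8 ∨ y4 ∨ ¬y6) — y4 is true.
  7. (y2 ∨ ¬y8 ∨ ¬y1) — ¬y1 is true.
  8. (¬y9 ∨ ¬y4 ∨ y5) — y5 is true.
  9. (y2 ∨ y9 ∨ ¬y6) — y9 is true.
  10. (y11 ∨ y3 ∨ ¬y1) — y11 is true.
  11. (¬y2 ∨ ¬y11 ∨ ¬y10) — ¬y2 is true.
  12. (y11 ∨ ¬y1 ∨ ¬y2) — y11 is true.
  13. (y2 ∨ y4 ∨ ¬y3) — y4 is true.
  14. (y8 ∨ y11 ∨ ¬y7) — y8 is true.
  15. (¬y1 ∨ y3 ∨ ¬y5) — ¬y1 is true.
  16. (¬y1 ∨ y2 ∨ y3) — ¬y1 is true.
  17. (y3 ∨ ¬y8 ∨ y11) — y11 is true.
  18. (¬y1 ∨ ¬y3 ∨ y10) — ¬y3 is true.
  19. (y5 ∨ ¬y6 ∨ ¬y7) — ¬y7 is true.
  20. (y10 ∨ ¬y1 ∨ y7) — ¬y1 is true.
  21. (¬y9 ∨ y2 ∨ ¬y7) — ¬y7 is true.
  22. (y8 ∨ y7 ∨ ¬y2) — y8 is true.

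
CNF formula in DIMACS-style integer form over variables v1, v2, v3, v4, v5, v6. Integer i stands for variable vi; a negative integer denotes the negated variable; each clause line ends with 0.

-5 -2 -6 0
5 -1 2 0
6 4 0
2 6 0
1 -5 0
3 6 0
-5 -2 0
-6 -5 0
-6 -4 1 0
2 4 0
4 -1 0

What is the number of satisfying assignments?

6

The models are:
  v1=F v2=T v3=F v4=F v5=F v6=T
  v1=F v2=T v3=T v4=F v5=F v6=T
  v1=F v2=T v3=T v4=T v5=F v6=F
  v1=T v2=T v3=F v4=T v5=F v6=T
  v1=T v2=T v3=T v4=T v5=F v6=F
  v1=T v2=T v3=T v4=T v5=F v6=T
That's 6 in total.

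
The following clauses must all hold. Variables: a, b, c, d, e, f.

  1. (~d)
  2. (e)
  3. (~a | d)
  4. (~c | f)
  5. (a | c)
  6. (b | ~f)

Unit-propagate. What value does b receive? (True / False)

Unit clause (~d) sets d = False.
(e) stands alone — e = True.
(~a | d) with d = False leaves only ~a, so a = False.
In (a | c), a is now false; c must hold, so c = True.
(~c | f): since c = True, the clause reduces to (f). f = True.
In (~f | b), ~f is now false; b must hold, so b = True.

True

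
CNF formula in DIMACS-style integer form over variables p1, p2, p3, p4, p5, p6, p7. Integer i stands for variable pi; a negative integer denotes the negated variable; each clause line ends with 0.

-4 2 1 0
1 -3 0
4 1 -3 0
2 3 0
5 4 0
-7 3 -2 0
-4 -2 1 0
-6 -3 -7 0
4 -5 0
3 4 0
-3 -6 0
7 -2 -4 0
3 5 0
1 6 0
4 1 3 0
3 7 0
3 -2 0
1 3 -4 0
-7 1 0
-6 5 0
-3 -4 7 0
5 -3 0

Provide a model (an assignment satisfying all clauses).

p1=True, p2=False, p3=True, p4=True, p5=True, p6=False, p7=True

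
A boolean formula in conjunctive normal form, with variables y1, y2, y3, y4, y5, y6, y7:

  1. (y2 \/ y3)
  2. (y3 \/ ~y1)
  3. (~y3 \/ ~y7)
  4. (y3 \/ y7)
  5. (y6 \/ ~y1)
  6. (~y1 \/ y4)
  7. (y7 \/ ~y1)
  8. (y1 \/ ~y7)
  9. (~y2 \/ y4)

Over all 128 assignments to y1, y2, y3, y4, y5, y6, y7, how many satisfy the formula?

12

Split on y1, then y3.
  y1=T, y3=T: a clause becomes empty — 0.
  y1=T, y3=F: a clause becomes empty — 0.
  y1=F, y3=T: y5, y6 free; 3 ways for (y2,y4,y7) × 2^2 = 12.
  y1=F, y3=F: a clause becomes empty — 0.
Total: 0 + 0 + 12 + 0 = 12.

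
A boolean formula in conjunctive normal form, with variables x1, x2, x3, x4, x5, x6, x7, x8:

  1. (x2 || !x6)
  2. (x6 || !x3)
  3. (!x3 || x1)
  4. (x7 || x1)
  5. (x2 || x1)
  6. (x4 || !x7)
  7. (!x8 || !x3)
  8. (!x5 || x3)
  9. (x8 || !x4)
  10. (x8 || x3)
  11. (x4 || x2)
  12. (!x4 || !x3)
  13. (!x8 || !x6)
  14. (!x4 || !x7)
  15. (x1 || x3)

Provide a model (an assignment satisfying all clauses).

x1=1, x2=1, x3=0, x4=0, x5=0, x6=0, x7=0, x8=1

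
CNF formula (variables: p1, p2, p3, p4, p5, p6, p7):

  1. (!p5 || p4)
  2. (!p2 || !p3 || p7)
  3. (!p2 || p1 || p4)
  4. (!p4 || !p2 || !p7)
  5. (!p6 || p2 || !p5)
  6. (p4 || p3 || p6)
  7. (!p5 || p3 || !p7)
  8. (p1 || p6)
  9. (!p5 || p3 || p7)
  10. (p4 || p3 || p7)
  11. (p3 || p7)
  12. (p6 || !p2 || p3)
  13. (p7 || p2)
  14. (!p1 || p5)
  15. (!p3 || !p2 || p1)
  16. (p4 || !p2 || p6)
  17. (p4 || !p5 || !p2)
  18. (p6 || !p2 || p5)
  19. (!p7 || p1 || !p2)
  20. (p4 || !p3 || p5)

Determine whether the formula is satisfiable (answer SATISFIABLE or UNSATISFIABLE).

Try p1 = False.
  then p6 is forced to True.
The remaining clauses are satisfied by p2 = False, p3 = False, p4 = False, p5 = False, p7 = True.
So p1=F, p2=F, p3=F, p4=F, p5=F, p6=T, p7=T is a satisfying assignment.

SATISFIABLE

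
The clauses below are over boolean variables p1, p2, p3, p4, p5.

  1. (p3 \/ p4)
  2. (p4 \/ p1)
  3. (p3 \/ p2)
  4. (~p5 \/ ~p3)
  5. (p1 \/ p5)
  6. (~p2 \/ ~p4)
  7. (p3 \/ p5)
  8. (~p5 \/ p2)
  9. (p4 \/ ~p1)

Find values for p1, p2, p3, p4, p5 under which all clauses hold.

Branch on p1: take p1 = True.
  then p4 is forced to True.
  then p2 is forced to False.
  then p3 is forced to True.
  then p5 is forced to False.
Every clause has at least one true literal under this assignment.

p1=1  p2=0  p3=1  p4=1  p5=0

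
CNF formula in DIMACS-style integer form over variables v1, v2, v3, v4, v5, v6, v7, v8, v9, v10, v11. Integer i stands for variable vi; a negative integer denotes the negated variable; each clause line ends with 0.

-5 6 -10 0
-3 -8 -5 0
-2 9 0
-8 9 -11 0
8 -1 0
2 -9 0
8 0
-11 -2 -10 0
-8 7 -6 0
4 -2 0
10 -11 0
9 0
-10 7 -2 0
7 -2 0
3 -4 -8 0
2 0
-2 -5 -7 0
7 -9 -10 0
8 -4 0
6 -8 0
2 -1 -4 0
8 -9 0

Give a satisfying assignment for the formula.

v1 = F, v2 = T, v3 = T, v4 = T, v5 = F, v6 = T, v7 = T, v8 = T, v9 = T, v10 = T, v11 = F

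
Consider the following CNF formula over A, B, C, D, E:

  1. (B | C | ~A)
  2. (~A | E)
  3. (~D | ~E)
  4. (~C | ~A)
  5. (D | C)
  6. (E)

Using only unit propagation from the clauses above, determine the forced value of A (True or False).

False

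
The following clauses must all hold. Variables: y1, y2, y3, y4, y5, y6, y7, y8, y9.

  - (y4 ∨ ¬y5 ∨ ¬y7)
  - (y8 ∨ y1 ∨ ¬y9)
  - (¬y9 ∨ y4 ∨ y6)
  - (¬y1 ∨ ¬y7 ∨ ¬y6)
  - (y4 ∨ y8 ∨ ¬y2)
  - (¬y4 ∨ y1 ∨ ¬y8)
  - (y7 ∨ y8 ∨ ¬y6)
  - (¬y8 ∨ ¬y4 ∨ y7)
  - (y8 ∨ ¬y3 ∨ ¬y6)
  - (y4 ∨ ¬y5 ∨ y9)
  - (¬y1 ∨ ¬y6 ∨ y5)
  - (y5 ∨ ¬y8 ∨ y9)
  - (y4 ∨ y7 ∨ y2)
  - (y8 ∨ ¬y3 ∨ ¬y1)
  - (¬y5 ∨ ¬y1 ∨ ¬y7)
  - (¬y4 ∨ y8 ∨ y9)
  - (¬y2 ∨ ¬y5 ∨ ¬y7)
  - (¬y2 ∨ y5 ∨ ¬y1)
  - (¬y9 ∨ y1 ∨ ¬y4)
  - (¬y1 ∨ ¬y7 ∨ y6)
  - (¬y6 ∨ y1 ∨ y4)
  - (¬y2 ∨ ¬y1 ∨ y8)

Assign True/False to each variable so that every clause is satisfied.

y1=True, y2=True, y3=False, y4=False, y5=True, y6=True, y7=False, y8=True, y9=True

y3 occurs only negated in the remaining clauses — set y3 = False.
Try y1 = True.
Try y2 = True.
  then y5 is forced to True.
  then y7 is forced to False.
  then y8 is forced to True.
  then y4 is forced to False.
  then y9 is forced to True.
  then y6 is forced to True.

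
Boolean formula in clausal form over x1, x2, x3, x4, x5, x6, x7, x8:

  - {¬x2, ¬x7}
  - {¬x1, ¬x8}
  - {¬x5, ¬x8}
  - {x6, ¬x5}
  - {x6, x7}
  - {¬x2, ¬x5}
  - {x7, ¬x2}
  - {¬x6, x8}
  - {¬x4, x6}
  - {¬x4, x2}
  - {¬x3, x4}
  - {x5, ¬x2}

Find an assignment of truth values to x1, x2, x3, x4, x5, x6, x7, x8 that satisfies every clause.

Pure literal: x3 appears only negated; assign x3 = False.
Branch on x1: take x1 = True.
  then x8 is forced to False.
  then x6 is forced to False.
  then x5 is forced to False.
  then x7 is forced to True.
  then x2 is forced to False.
  then x4 is forced to False.

x1 = T, x2 = F, x3 = F, x4 = F, x5 = F, x6 = F, x7 = T, x8 = F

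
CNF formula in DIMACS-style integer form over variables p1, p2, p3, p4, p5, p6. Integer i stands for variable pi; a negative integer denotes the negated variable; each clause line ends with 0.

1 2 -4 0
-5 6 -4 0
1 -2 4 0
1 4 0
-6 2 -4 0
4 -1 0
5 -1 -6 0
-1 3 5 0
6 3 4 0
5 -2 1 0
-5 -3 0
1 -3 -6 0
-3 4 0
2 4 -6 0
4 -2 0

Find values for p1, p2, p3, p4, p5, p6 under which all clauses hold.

p1=False  p2=True  p3=False  p4=True  p5=True  p6=True

Branch on p1: take p1 = False.
  then p4 is forced to True.
  then p2 is forced to True.
  then p5 is forced to True.
  then p6 is forced to True.
  then p3 is forced to False.
Check each clause:
  1. (p2 || p1 || !p4) — p2 is true.
  2. (!p5 || p6 || !p4) — p6 is true.
  3. (!p2 || p4 || p1) — p4 is true.
  4. (p4 || p1) — p4 is true.
  5. (!p6 || p2 || !p4) — p2 is true.
  6. (p4 || !p1) — p4 is true.
  7. (!p1 || p5 || !p6) — p5 is true.
  8. (!p1 || p3 || p5) — p5 is true.
  9. (p6 || p3 || p4) — p4 is true.
  10. (!p2 || p5 || p1) — p5 is true.
  11. (!p5 || !p3) — !p3 is true.
  12. (p1 || !p3 || !p6) — !p3 is true.
  13. (!p3 || p4) — p4 is true.
  14. (p4 || !p6 || p2) — p2 is true.
  15. (p4 || !p2) — p4 is true.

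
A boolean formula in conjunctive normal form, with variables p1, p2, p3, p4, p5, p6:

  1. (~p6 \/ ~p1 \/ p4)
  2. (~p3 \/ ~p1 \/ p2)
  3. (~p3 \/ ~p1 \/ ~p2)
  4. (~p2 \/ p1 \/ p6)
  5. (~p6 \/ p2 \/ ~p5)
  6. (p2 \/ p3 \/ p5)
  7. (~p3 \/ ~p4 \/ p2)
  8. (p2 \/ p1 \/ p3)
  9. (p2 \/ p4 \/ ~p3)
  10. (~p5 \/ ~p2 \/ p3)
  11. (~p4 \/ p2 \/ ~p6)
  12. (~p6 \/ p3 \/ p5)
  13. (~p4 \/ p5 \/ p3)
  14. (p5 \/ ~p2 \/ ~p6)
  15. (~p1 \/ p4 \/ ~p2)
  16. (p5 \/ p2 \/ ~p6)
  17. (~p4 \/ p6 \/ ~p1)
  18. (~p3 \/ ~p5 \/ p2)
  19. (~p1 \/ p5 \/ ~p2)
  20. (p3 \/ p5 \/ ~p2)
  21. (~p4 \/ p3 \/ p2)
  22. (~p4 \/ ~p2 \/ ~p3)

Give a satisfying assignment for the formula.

Set p1 = True and propagate.
The remaining clauses are satisfied by p2 = False, p3 = False, p4 = False, p5 = True, p6 = False.
Check each clause:
  1. (~p6 \/ p4 \/ ~p1) — ~p6 is true.
  2. (p2 \/ ~p3 \/ ~p1) — ~p3 is true.
  3. (~p1 \/ ~p2 \/ ~p3) — ~p3 is true.
  4. (~p2 \/ p6 \/ p1) — p1 is true.
  5. (~p5 \/ ~p6 \/ p2) — ~p6 is true.
  6. (p2 \/ p3 \/ p5) — p5 is true.
  7. (~p3 \/ p2 \/ ~p4) — ~p4 is true.
  8. (p3 \/ p2 \/ p1) — p1 is true.
  9. (p2 \/ ~p3 \/ p4) — ~p3 is true.
  10. (~p5 \/ ~p2 \/ p3) — ~p2 is true.
  11. (~p4 \/ p2 \/ ~p6) — ~p6 is true.
  12. (p3 \/ ~p6 \/ p5) — ~p6 is true.
  13. (~p4 \/ p5 \/ p3) — ~p4 is true.
  14. (p5 \/ ~p6 \/ ~p2) — ~p6 is true.
  15. (~p1 \/ p4 \/ ~p2) — ~p2 is true.
  16. (~p6 \/ p2 \/ p5) — ~p6 is true.
  17. (~p1 \/ ~p4 \/ p6) — ~p4 is true.
  18. (p2 \/ ~p5 \/ ~p3) — ~p3 is true.
  19. (p5 \/ ~p2 \/ ~p1) — p5 is true.
  20. (p3 \/ p5 \/ ~p2) — p5 is true.
  21. (p3 \/ p2 \/ ~p4) — ~p4 is true.
  22. (~p2 \/ ~p3 \/ ~p4) — ~p4 is true.

p1=1, p2=0, p3=0, p4=0, p5=1, p6=0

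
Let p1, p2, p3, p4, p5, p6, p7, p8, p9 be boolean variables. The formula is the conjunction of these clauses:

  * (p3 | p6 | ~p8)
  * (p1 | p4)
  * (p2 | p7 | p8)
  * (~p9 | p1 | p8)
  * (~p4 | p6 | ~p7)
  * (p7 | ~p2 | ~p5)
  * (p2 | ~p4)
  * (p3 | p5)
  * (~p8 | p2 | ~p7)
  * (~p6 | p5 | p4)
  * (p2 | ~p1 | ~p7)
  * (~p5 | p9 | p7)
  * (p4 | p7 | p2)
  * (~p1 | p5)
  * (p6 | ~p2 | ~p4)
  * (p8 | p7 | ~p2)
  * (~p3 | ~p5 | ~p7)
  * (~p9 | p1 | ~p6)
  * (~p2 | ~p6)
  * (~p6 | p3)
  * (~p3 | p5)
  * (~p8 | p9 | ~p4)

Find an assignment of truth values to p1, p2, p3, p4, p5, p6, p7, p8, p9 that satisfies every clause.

p1=1, p2=1, p3=0, p4=0, p5=1, p6=0, p7=1, p8=0, p9=1

Check each clause:
  1. (p6 | p3 | ~p8) — ~p8 is true.
  2. (p1 | p4) — p1 is true.
  3. (p8 | p7 | p2) — p2 is true.
  4. (p1 | p8 | ~p9) — p1 is true.
  5. (~p4 | p6 | ~p7) — ~p4 is true.
  6. (~p2 | ~p5 | p7) — p7 is true.
  7. (~p4 | p2) — p2 is true.
  8. (p3 | p5) — p5 is true.
  9. (~p7 | ~p8 | p2) — ~p8 is true.
  10. (~p6 | p5 | p4) — ~p6 is true.
  11. (~p1 | ~p7 | p2) — p2 is true.
  12. (p7 | p9 | ~p5) — p9 is true.
  13. (p2 | p4 | p7) — p2 is true.
  14. (p5 | ~p1) — p5 is true.
  15. (p6 | ~p4 | ~p2) — ~p4 is true.
  16. (p7 | p8 | ~p2) — p7 is true.
  17. (~p5 | ~p7 | ~p3) — ~p3 is true.
  18. (~p9 | p1 | ~p6) — p1 is true.
  19. (~p6 | ~p2) — ~p6 is true.
  20. (~p6 | p3) — ~p6 is true.
  21. (~p3 | p5) — ~p3 is true.
  22. (~p8 | ~p4 | p9) — ~p8 is true.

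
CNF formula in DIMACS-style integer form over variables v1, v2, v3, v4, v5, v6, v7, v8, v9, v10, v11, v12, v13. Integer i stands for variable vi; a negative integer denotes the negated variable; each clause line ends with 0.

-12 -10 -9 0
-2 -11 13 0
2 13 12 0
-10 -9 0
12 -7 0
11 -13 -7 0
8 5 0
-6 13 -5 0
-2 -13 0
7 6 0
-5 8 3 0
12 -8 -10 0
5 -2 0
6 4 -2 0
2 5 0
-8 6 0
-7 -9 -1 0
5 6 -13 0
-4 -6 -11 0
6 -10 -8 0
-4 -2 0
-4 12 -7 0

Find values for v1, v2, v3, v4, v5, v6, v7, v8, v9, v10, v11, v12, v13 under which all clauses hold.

Pure literal: v1 appears only negated; assign v1 = False.
v3 occurs only positively in the remaining clauses — set v3 = True.
Branch on v2: take v2 = False.
  then v5 is forced to True.
Branch on v4: take v4 = False.
For the remaining variables, v6 = True, v7 = False, v8 = False, v9 = False, v10 = True, v11 = False, v12 = True, v13 = True works.
Check each clause:
  1. (!v10 || !v9 || !v12) — !v9 is true.
  2. (!v11 || v13 || !v2) — !v11 is true.
  3. (v2 || v13 || v12) — v12 is true.
  4. (!v10 || !v9) — !v9 is true.
  5. (v12 || !v7) — !v7 is true.
  6. (!v7 || v11 || !v13) — !v7 is true.
  7. (v8 || v5) — v5 is true.
  8. (!v5 || v13 || !v6) — v13 is true.
  9. (!v2 || !v13) — !v2 is true.
  10. (v6 || v7) — v6 is true.
  11. (!v5 || v8 || v3) — v3 is true.
  12. (!v10 || !v8 || v12) — !v8 is true.
  13. (v5 || !v2) — v5 is true.
  14. (v6 || !v2 || v4) — !v2 is true.
  15. (v2 || v5) — v5 is true.
  16. (v6 || !v8) — !v8 is true.
  17. (!v9 || !v7 || !v1) — !v7 is true.
  18. (v5 || !v13 || v6) — v5 is true.
  19. (!v4 || !v11 || !v6) — !v4 is true.
  20. (!v10 || !v8 || v6) — !v8 is true.
  21. (!v4 || !v2) — !v4 is true.
  22. (!v7 || !v4 || v12) — !v7 is true.

v1=False, v2=False, v3=True, v4=False, v5=True, v6=True, v7=False, v8=False, v9=False, v10=True, v11=False, v12=True, v13=True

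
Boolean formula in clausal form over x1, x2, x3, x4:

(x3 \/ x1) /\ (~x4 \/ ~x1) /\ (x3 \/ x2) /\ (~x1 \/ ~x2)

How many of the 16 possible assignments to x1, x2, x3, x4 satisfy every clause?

5

Satisfying assignments:
  x1=0 x2=0 x3=1 x4=0
  x1=0 x2=0 x3=1 x4=1
  x1=0 x2=1 x3=1 x4=0
  x1=0 x2=1 x3=1 x4=1
  x1=1 x2=0 x3=1 x4=0
That's 5 in total.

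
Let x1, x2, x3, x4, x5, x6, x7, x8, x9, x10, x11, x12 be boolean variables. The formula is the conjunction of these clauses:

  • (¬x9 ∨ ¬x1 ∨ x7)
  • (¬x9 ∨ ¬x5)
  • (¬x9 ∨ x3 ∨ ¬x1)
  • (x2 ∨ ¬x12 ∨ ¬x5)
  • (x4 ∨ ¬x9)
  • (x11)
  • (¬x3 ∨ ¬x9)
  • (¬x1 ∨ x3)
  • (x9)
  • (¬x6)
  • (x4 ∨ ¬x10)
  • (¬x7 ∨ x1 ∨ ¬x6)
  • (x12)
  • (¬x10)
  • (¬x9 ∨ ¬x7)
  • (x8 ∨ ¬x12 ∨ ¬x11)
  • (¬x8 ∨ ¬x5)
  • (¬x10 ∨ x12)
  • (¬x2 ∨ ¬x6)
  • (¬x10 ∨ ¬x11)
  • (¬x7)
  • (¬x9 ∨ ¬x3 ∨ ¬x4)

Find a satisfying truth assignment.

x1=0, x2=0, x3=0, x4=1, x5=0, x6=0, x7=0, x8=1, x9=1, x10=0, x11=1, x12=1

Unit propagation: (x11) forces x11 = True.
Unit propagation: (x9) forces x9 = True.
(¬x5) is a unit clause, so x5 = False.
(x4) is a unit clause, so x4 = True.
The clause (¬x3) is unit: x3 must be False.
(¬x1) is a unit clause, so x1 = False.
(¬x6) is a unit clause, so x6 = False.
(x12) is a unit clause, so x12 = True.
The clause (¬x10) is unit: x10 must be False.
(¬x7) is a unit clause, so x7 = False.
The clause (x8) is unit: x8 must be True.
x2 is now unconstrained; take x2 = False.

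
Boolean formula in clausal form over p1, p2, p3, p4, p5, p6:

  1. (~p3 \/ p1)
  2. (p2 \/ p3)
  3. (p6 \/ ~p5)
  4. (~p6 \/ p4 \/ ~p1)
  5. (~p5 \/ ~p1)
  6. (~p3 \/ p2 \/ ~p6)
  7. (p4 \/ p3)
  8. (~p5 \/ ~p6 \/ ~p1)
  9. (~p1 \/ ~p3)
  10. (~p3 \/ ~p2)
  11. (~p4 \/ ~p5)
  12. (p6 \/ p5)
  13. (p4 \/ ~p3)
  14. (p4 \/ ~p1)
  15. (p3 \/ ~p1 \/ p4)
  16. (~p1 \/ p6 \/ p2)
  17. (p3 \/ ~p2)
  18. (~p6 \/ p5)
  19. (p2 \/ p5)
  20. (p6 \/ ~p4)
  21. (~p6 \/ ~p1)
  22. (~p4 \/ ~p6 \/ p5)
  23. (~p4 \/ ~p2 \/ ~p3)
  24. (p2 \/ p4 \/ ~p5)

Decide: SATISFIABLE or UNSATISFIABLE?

p3 = True:
  propagation gives p1=True; an empty clause results — contradiction.
p3 = False:
  propagation gives p2=True; an empty clause results — contradiction.
Every branch closes, so no satisfying assignment exists.

UNSATISFIABLE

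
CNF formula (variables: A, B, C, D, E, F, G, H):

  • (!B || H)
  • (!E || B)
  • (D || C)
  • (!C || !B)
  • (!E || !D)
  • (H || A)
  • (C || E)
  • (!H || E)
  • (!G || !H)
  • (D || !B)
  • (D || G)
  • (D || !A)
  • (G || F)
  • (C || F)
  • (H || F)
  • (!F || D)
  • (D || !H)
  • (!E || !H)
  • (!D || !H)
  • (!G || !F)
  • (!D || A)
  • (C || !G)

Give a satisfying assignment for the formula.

Set A = True and propagate.
  then D is forced to True.
  then E is forced to False.
  then C is forced to True.
  then B is forced to False.
  then H is forced to False.
  then F is forced to True.
  then G is forced to False.

A = 1  B = 0  C = 1  D = 1  E = 0  F = 1  G = 0  H = 0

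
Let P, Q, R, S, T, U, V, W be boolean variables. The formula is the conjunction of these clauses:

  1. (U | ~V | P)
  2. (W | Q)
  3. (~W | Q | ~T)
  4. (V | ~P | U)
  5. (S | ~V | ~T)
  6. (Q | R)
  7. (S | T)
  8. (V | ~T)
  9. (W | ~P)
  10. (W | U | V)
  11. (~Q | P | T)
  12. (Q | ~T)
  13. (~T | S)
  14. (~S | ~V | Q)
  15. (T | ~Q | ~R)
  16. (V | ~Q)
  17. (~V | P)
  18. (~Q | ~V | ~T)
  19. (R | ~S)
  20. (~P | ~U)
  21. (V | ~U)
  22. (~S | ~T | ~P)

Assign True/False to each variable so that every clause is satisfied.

P=F, Q=F, R=T, S=T, T=F, U=F, V=F, W=T

Check each clause:
  1. (P | ~V | U) — ~V is true.
  2. (W | Q) — W is true.
  3. (~T | Q | ~W) — ~T is true.
  4. (V | ~P | U) — ~P is true.
  5. (~T | S | ~V) — ~V is true.
  6. (Q | R) — R is true.
  7. (S | T) — S is true.
  8. (V | ~T) — ~T is true.
  9. (W | ~P) — W is true.
  10. (W | U | V) — W is true.
  11. (T | P | ~Q) — ~Q is true.
  12. (Q | ~T) — ~T is true.
  13. (S | ~T) — ~T is true.
  14. (Q | ~V | ~S) — ~V is true.
  15. (~R | ~Q | T) — ~Q is true.
  16. (~Q | V) — ~Q is true.
  17. (~V | P) — ~V is true.
  18. (~T | ~V | ~Q) — ~V is true.
  19. (R | ~S) — R is true.
  20. (~P | ~U) — ~U is true.
  21. (V | ~U) — ~U is true.
  22. (~T | ~P | ~S) — ~T is true.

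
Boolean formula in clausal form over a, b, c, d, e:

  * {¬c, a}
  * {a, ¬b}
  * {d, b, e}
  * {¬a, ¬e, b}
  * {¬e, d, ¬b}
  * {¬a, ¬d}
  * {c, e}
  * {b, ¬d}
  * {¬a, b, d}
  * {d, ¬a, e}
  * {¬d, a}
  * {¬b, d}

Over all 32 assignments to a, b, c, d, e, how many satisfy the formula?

1

The models are:
  a=F b=F c=F d=F e=T
That's 1 in total.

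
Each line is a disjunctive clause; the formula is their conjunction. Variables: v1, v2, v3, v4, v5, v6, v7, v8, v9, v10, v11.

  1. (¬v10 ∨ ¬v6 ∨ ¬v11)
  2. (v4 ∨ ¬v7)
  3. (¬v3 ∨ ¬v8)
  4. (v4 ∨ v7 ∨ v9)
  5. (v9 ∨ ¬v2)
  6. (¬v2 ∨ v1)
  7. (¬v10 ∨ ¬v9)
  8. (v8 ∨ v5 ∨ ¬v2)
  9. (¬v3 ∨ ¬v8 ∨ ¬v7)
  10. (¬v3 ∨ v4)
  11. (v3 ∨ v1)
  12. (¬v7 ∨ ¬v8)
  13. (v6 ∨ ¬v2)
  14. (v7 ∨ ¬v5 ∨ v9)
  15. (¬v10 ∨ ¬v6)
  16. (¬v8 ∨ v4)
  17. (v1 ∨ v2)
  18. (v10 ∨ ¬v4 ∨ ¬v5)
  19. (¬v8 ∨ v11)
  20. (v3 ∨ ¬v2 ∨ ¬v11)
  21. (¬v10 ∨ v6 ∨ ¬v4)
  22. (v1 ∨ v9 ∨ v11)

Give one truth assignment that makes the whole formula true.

v1 = T, v2 = F, v3 = F, v4 = T, v5 = F, v6 = F, v7 = T, v8 = F, v9 = T, v10 = F, v11 = F

Check each clause:
  1. (¬v11 ∨ ¬v6 ∨ ¬v10) — ¬v6 is true.
  2. (¬v7 ∨ v4) — v4 is true.
  3. (¬v8 ∨ ¬v3) — ¬v8 is true.
  4. (v4 ∨ v7 ∨ v9) — v9 is true.
  5. (¬v2 ∨ v9) — v9 is true.
  6. (v1 ∨ ¬v2) — v1 is true.
  7. (¬v10 ∨ ¬v9) — ¬v10 is true.
  8. (v5 ∨ v8 ∨ ¬v2) — ¬v2 is true.
  9. (¬v3 ∨ ¬v7 ∨ ¬v8) — ¬v8 is true.
  10. (¬v3 ∨ v4) — v4 is true.
  11. (v3 ∨ v1) — v1 is true.
  12. (¬v8 ∨ ¬v7) — ¬v8 is true.
  13. (¬v2 ∨ v6) — ¬v2 is true.
  14. (¬v5 ∨ v7 ∨ v9) — v9 is true.
  15. (¬v10 ∨ ¬v6) — ¬v6 is true.
  16. (¬v8 ∨ v4) — ¬v8 is true.
  17. (v1 ∨ v2) — v1 is true.
  18. (v10 ∨ ¬v4 ∨ ¬v5) — ¬v5 is true.
  19. (¬v8 ∨ v11) — ¬v8 is true.
  20. (¬v2 ∨ v3 ∨ ¬v11) — ¬v11 is true.
  21. (¬v4 ∨ v6 ∨ ¬v10) — ¬v10 is true.
  22. (v11 ∨ v9 ∨ v1) — v1 is true.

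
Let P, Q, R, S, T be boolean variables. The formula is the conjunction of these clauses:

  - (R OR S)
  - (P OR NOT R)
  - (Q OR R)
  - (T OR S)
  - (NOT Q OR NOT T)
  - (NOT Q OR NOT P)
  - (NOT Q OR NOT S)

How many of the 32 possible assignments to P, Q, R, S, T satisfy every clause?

Satisfying assignments:
  P=T Q=F R=T S=F T=T
  P=T Q=F R=T S=T T=F
  P=T Q=F R=T S=T T=T
Count: 3.

3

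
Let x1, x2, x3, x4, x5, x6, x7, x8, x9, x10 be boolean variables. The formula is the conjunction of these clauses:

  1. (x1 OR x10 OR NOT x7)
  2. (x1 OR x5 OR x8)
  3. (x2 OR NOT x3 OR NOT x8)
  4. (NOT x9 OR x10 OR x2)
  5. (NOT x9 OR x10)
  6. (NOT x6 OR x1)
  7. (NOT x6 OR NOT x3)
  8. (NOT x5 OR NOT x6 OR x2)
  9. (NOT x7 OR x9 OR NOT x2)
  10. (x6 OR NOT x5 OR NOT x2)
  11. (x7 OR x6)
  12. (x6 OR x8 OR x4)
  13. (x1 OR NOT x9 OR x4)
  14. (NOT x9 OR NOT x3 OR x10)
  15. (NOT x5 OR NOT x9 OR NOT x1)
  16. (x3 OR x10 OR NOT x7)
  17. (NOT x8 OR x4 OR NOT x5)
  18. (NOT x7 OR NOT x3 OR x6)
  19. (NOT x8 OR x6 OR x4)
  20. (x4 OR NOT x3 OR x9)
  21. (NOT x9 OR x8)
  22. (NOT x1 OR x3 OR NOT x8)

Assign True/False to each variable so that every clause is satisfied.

x1=T  x2=T  x3=F  x4=T  x5=F  x6=T  x7=F  x8=F  x9=F  x10=T

Pure literal: x4 appears only positively; assign x4 = True.
x10 occurs only positively in the remaining clauses — set x10 = True.
Try x1 = True.
Try x2 = True.
The remaining clauses are satisfied by x3 = False, x5 = False, x6 = True, x7 = False, x8 = False, x9 = False.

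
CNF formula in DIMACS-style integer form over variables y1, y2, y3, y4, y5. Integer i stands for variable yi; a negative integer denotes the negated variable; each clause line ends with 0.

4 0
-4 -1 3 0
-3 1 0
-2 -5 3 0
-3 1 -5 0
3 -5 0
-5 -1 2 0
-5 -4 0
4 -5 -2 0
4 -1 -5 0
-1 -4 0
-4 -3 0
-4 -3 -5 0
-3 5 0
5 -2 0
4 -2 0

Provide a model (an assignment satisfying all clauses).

y1=F  y2=F  y3=F  y4=T  y5=F

Check each clause:
  1. (y4) — y4 is true.
  2. (NOT y1 OR y3 OR NOT y4) — NOT y1 is true.
  3. (NOT y3 OR y1) — NOT y3 is true.
  4. (NOT y2 OR NOT y5 OR y3) — NOT y2 is true.
  5. (NOT y3 OR NOT y5 OR y1) — NOT y5 is true.
  6. (y3 OR NOT y5) — NOT y5 is true.
  7. (y2 OR NOT y5 OR NOT y1) — NOT y5 is true.
  8. (NOT y4 OR NOT y5) — NOT y5 is true.
  9. (NOT y5 OR y4 OR NOT y2) — NOT y5 is true.
  10. (NOT y5 OR y4 OR NOT y1) — NOT y5 is true.
  11. (NOT y1 OR NOT y4) — NOT y1 is true.
  12. (NOT y4 OR NOT y3) — NOT y3 is true.
  13. (NOT y3 OR NOT y5 OR NOT y4) — NOT y5 is true.
  14. (y5 OR NOT y3) — NOT y3 is true.
  15. (y5 OR NOT y2) — NOT y2 is true.
  16. (y4 OR NOT y2) — y4 is true.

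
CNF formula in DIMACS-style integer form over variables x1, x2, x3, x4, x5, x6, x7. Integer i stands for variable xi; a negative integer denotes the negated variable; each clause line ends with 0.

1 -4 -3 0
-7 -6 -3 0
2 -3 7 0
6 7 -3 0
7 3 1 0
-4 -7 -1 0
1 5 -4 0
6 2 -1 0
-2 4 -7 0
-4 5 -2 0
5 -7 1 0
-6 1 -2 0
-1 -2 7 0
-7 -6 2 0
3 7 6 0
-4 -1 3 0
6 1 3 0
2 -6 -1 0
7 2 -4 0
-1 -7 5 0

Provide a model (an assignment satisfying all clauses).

x1=0, x2=0, x3=1, x4=0, x5=1, x6=0, x7=1

Check each clause:
  1. {x1, ¬x3, ¬x4} — ¬x4 is true.
  2. {¬x3, ¬x7, ¬x6} — ¬x6 is true.
  3. {x7, x2, ¬x3} — x7 is true.
  4. {x7, x6, ¬x3} — x7 is true.
  5. {x7, x3, x1} — x3 is true.
  6. {¬x1, ¬x4, ¬x7} — ¬x4 is true.
  7. {¬x4, x1, x5} — ¬x4 is true.
  8. {¬x1, x6, x2} — ¬x1 is true.
  9. {¬x2, x4, ¬x7} — ¬x2 is true.
  10. {¬x4, x5, ¬x2} — ¬x4 is true.
  11. {x5, ¬x7, x1} — x5 is true.
  12. {¬x2, x1, ¬x6} — ¬x6 is true.
  13. {¬x2, ¬x1, x7} — ¬x1 is true.
  14. {¬x6, x2, ¬x7} — ¬x6 is true.
  15. {x6, x7, x3} — x3 is true.
  16. {x3, ¬x1, ¬x4} — x3 is true.
  17. {x6, x3, x1} — x3 is true.
  18. {¬x1, x2, ¬x6} — ¬x6 is true.
  19. {¬x4, x7, x2} — ¬x4 is true.
  20. {¬x7, ¬x1, x5} — x5 is true.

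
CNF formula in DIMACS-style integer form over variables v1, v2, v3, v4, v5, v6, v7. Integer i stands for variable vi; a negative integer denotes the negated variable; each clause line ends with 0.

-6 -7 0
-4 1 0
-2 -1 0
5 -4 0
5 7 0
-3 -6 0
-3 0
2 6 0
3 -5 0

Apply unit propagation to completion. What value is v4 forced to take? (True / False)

(~v3) is a unit clause: v3 = False.
In (~v5 | v3), v3 is now false; ~v5 must hold, so v5 = False.
(v5 | ~v4): since v5 = False, the clause reduces to (~v4). v4 = False.

False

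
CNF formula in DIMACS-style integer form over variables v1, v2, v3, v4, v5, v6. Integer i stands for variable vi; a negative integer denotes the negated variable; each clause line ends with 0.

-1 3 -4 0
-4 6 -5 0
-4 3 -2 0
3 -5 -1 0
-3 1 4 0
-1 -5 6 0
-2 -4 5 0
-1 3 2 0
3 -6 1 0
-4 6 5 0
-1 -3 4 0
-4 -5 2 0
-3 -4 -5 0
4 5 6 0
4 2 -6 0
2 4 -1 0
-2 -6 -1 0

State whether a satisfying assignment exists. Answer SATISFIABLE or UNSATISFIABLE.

SATISFIABLE

Branch on v1: take v1 = False.
Try v2 = True.
The remaining clauses are satisfied by v3 = False, v4 = False, v5 = True, v6 = False.
So v1 = 0, v2 = 1, v3 = 0, v4 = 0, v5 = 1, v6 = 0 is a satisfying assignment.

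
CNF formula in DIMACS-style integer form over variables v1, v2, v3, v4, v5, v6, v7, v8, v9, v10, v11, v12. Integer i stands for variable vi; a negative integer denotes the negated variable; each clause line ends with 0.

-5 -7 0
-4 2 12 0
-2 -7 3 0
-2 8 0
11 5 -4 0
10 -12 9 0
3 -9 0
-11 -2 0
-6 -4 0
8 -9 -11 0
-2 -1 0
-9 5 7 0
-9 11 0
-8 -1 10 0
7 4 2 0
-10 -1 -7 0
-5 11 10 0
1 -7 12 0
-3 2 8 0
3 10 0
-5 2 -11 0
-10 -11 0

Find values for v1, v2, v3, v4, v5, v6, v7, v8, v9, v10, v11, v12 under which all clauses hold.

v6 occurs only negated in the remaining clauses — set v6 = False.
Branch on v1: take v1 = False.
Branch on v2: take v2 = True.
  then v8 is forced to True.
  then v11 is forced to False.
  then v9 is forced to False.
Branch on v3: take v3 = False.
  then v7 is forced to False.
  then v10 is forced to True.
The remaining clauses are satisfied by v4 = True, v5 = True, v12 = True.
Every clause has at least one true literal under this assignment.

v1=F  v2=T  v3=F  v4=T  v5=T  v6=F  v7=F  v8=T  v9=F  v10=T  v11=F  v12=T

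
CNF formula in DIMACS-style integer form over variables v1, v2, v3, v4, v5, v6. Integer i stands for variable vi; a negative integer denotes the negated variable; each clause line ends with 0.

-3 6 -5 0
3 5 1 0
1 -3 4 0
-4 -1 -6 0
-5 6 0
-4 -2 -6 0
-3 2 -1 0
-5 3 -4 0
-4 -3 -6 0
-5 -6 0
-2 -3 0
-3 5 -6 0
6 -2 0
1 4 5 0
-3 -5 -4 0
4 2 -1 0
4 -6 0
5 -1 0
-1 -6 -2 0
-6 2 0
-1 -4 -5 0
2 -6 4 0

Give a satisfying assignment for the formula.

v1=F, v2=F, v3=T, v4=T, v5=F, v6=F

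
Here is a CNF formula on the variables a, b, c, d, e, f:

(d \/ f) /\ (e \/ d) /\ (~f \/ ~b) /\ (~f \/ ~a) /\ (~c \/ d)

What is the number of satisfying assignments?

21

Case analysis on d and f:
  d=1, f=1: remaining (a,b,c,e) ∈ {(0,0,0,0); (0,0,0,1); (0,0,1,0); (0,0,1,1)} — 4.
  d=1, f=0: a, b, c, e free → 2^4 = 16.
  d=0, f=1: remaining (a,b,c,e) ∈ {(0,0,0,1)} — 1.
  d=0, f=0: a clause becomes empty — 0.
Total: 4 + 16 + 1 + 0 = 21.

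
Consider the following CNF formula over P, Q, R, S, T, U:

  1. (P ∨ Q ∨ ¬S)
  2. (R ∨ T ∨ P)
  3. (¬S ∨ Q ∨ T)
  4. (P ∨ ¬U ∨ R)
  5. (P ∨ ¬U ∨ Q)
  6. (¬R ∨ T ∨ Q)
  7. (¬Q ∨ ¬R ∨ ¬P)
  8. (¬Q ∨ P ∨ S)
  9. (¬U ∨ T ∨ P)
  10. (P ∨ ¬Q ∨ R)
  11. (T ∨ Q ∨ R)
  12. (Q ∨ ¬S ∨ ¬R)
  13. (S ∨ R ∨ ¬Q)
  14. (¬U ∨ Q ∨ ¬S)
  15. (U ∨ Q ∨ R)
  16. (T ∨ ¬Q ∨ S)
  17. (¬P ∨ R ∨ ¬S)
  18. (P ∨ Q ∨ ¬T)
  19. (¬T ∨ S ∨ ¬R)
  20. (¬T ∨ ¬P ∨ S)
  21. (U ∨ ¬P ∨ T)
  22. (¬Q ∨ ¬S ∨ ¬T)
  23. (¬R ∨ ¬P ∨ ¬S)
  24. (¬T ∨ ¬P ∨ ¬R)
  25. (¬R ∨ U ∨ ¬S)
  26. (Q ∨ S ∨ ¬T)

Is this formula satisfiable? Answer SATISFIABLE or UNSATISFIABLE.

UNSATISFIABLE

Q = True:
  P = True:
    propagation gives R=False, S=True; an empty clause results — contradiction.
  P = False:
    propagation gives S=True, R=True, T=False, U=False; an empty clause results — contradiction.
Q = False:
  P = True:
    R = True:
      propagation gives T=True; contradiction.
    R = False:
      propagation gives T=True, U=True, S=False; contradiction.
  P = False:
    propagation gives S=False, U=False, R=True, T=True; an empty clause results — contradiction.
Every branch closes, so no satisfying assignment exists.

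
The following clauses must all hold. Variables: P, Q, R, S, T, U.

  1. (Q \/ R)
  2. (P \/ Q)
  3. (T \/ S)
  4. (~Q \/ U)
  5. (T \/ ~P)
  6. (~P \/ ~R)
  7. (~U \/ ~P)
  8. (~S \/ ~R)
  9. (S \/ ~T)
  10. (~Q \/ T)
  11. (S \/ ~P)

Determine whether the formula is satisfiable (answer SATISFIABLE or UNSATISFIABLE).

SATISFIABLE

Try P = False.
  then Q is forced to True.
  then U is forced to True.
  then T is forced to True.
  then S is forced to True.
  then R is forced to False.
So P=0, Q=1, R=0, S=1, T=1, U=1 is a satisfying assignment.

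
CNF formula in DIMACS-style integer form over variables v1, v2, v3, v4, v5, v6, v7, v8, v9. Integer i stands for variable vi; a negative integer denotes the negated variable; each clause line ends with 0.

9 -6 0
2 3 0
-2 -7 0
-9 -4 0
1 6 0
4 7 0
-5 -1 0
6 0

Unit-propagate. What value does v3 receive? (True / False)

True

(v6) is a unit clause: v6 = True.
(v9 \/ ~v6): since v6 = True, the clause reduces to (v9). v9 = True.
In (~v9 \/ ~v4), ~v9 is now false; ~v4 must hold, so v4 = False.
From (v4 \/ v7) and v4 = False: v7 = True.
In (~v7 \/ ~v2), ~v7 is now false; ~v2 must hold, so v2 = False.
In (v3 \/ v2), v2 is now false; v3 must hold, so v3 = True.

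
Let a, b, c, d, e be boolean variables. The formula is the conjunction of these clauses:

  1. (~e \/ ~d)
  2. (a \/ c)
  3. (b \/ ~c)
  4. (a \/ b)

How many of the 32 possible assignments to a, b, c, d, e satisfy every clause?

Case analysis on a and b:
  a=1, b=1: c free; 3 ways for (d,e) × 2^1 = 6.
  a=1, b=0: remaining (c,d,e) ∈ {(0,0,0); (0,0,1); (0,1,0)} — 3.
  a=0, b=1: remaining (c,d,e) ∈ {(1,0,0); (1,0,1); (1,1,0)} — 3.
  a=0, b=0: a clause becomes empty — 0.
Total: 6 + 3 + 3 + 0 = 12.

12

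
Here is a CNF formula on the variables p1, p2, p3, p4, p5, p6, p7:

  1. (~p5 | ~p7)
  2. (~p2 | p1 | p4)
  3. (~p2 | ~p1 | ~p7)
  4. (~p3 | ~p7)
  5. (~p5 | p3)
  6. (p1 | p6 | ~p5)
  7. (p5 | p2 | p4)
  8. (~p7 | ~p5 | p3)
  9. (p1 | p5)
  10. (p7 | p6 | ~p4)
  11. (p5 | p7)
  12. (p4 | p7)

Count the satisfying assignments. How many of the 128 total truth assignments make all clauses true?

Satisfying assignments:
  p1=F p2=F p3=T p4=T p5=T p6=T p7=F
  p1=F p2=T p3=T p4=T p5=T p6=T p7=F
  p1=T p2=F p3=F p4=T p5=F p6=F p7=T
  p1=T p2=F p3=F p4=T p5=F p6=T p7=T
  p1=T p2=F p3=T p4=T p5=T p6=T p7=F
  p1=T p2=T p3=T p4=T p5=T p6=T p7=F
That's 6 in total.

6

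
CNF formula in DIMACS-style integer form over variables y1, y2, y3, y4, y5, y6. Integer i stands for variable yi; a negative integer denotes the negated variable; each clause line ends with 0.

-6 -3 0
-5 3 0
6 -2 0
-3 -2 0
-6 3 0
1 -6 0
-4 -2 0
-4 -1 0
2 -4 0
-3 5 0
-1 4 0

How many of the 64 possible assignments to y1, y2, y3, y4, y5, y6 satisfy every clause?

2

The models are:
  y1=F y2=F y3=F y4=F y5=F y6=F
  y1=F y2=F y3=T y4=F y5=T y6=F
That's 2 in total.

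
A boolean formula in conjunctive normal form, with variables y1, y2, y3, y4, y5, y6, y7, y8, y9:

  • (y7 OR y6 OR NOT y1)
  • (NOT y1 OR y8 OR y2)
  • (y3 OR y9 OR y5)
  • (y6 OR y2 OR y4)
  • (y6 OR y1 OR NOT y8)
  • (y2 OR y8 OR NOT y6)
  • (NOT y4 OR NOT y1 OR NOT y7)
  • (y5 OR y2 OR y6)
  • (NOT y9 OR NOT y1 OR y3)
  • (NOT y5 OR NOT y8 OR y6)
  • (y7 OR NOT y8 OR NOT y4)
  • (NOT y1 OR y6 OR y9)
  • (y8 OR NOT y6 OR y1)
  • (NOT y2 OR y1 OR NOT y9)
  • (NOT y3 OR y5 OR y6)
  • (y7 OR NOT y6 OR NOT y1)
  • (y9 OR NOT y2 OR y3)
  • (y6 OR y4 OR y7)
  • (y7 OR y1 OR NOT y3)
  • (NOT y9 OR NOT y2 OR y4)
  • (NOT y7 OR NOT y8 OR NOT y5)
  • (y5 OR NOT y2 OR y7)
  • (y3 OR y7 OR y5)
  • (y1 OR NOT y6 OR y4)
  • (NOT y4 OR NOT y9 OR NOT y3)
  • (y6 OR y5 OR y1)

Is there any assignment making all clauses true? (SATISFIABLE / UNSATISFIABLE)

Set y1 = False and propagate.
Set y2 = False and propagate.
For the remaining variables, y3 = True, y4 = True, y5 = True, y6 = False, y7 = True, y8 = False, y9 = False works.
So y1=F  y2=F  y3=T  y4=T  y5=T  y6=F  y7=T  y8=F  y9=F is a satisfying assignment.

SATISFIABLE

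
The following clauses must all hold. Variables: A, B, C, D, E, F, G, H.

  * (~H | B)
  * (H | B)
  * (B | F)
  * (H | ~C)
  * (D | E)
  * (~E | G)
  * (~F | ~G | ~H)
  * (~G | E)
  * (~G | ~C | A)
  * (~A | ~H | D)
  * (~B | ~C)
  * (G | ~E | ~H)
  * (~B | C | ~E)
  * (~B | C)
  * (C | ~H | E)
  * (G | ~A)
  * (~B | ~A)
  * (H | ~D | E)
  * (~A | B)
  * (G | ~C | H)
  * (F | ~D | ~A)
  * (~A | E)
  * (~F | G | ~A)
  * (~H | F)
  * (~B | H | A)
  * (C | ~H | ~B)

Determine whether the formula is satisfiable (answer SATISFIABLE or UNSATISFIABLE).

UNSATISFIABLE

H = True:
  propagation gives B=True, C=False; an empty clause results — contradiction.
H = False:
  propagation gives B=True, C=False; an empty clause results — contradiction.
Every branch closes, so no satisfying assignment exists.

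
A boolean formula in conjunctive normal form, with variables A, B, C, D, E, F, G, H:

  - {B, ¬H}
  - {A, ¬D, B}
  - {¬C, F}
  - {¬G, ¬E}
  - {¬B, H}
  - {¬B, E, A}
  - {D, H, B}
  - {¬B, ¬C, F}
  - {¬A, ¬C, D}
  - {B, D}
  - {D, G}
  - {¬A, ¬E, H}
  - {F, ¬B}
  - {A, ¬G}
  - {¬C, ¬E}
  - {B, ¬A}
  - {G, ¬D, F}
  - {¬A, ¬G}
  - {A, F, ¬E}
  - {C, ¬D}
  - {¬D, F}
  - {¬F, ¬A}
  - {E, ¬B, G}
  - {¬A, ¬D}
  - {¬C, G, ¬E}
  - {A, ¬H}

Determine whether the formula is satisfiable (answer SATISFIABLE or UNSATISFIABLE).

UNSATISFIABLE

A = True:
  propagation gives B=True, H=True, F=True; an empty clause results — contradiction.
A = False:
  propagation gives G=False, D=True, B=True, H=True; an empty clause results — contradiction.
Every branch closes, so no satisfying assignment exists.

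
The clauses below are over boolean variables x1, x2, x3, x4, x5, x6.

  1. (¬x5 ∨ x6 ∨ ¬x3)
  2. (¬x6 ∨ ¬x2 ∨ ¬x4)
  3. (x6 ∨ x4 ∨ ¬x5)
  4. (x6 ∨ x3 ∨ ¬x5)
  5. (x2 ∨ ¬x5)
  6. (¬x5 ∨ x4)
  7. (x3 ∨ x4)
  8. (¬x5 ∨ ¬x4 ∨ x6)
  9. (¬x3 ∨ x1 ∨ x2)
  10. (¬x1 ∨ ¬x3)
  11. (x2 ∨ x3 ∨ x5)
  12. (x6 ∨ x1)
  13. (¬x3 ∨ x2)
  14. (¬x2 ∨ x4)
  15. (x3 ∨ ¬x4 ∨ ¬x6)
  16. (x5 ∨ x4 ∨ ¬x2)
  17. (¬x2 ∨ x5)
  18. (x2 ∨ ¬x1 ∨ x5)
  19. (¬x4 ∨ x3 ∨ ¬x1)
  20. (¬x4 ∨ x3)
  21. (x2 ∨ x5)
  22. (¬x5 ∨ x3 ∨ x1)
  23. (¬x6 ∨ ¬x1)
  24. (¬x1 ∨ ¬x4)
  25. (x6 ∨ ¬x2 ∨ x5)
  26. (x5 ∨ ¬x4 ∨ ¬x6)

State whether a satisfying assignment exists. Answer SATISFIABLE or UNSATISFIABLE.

x5 = True:
  propagation gives x2=True, x4=True, x6=False; an empty clause results — contradiction.
x5 = False:
  propagation gives x2=False; an empty clause results — contradiction.
Every branch closes, so no satisfying assignment exists.

UNSATISFIABLE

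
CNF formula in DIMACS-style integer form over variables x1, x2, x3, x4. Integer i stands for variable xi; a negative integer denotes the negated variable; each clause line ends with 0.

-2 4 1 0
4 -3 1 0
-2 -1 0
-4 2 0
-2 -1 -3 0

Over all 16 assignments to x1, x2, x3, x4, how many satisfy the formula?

5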